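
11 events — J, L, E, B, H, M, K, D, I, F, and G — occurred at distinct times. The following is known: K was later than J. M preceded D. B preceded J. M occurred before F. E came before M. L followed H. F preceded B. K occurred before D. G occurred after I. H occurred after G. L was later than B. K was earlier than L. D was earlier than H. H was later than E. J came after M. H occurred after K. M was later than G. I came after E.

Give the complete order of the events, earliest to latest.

The constraints fix every adjacent pair, so only one ordering works:
E → I → G → M → F → B → J → K → D → H → L.

E, I, G, M, F, B, J, K, D, H, L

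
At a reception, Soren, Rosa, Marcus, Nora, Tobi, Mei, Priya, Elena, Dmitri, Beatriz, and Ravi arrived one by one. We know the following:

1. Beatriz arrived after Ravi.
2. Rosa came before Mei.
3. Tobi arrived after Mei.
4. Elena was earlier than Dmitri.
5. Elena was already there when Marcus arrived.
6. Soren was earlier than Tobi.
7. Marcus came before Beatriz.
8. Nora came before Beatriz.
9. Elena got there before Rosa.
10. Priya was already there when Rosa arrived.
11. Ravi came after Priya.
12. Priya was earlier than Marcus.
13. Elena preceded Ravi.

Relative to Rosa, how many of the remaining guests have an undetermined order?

6

Forced before Rosa: Elena and Priya; forced after Rosa: Mei and Tobi.
That leaves Beatriz, Dmitri, Marcus, Nora, Ravi, and Soren with no forced order relative to Rosa — 6.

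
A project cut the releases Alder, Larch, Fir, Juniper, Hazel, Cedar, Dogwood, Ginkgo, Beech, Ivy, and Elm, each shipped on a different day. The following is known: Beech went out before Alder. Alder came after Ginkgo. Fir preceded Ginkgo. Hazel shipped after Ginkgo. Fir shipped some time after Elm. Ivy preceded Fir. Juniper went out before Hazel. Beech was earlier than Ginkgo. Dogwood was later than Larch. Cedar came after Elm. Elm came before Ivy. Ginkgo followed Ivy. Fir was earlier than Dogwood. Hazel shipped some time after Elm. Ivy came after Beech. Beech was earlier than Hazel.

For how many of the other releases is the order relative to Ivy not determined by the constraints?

Forced before Ivy: Beech and Elm; forced after Ivy: Alder, Dogwood, Fir, Ginkgo, and Hazel.
That leaves Cedar, Juniper, and Larch with no forced order relative to Ivy — 3.

3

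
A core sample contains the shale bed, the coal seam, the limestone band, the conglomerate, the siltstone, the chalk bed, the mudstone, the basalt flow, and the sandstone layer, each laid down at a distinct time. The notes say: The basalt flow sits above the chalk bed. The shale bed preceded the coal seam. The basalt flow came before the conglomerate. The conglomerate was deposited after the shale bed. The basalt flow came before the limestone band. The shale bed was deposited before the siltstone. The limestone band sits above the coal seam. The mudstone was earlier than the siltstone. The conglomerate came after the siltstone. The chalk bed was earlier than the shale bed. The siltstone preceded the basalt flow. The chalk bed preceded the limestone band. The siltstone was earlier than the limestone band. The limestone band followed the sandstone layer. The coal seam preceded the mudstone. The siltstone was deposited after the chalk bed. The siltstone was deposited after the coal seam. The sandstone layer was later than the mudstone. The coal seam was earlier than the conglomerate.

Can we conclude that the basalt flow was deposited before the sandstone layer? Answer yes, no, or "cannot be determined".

cannot be determined

No chain of stated constraints runs from the basalt flow to the sandstone layer, and none runs from the sandstone layer to the basalt flow either.
So the relative order of the basalt flow and the sandstone layer is not fixed by the given facts.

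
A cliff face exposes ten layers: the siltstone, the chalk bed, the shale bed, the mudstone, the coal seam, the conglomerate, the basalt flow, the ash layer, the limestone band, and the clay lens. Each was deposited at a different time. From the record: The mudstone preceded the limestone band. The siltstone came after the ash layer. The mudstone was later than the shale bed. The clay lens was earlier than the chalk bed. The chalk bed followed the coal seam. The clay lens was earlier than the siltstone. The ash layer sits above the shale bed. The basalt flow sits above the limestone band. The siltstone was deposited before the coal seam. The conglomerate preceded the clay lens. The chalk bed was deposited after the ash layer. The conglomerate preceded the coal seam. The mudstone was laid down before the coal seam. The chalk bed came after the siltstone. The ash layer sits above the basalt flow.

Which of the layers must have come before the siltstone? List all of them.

the ash layer, the basalt flow, the clay lens, the conglomerate, the limestone band, the mudstone, the shale bed

Directly stated before the siltstone: the ash layer and the clay lens.
The basalt flow reaches the siltstone via the basalt flow → the ash layer → the siltstone.
The conglomerate reaches the siltstone via the conglomerate → the clay lens → the siltstone.
The limestone band reaches the siltstone via the limestone band → the basalt flow → the ash layer → the siltstone.
Likewise the mudstone and the shale bed each reach the siltstone by chaining the stated constraints.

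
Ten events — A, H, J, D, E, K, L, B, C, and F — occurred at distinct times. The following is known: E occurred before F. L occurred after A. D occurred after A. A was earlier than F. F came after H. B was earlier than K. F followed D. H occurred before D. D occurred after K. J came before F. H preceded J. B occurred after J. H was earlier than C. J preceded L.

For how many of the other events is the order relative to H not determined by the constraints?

Forced after H: B, C, D, F, J, K, and L.
That leaves A and E with no forced order relative to H — 2.

2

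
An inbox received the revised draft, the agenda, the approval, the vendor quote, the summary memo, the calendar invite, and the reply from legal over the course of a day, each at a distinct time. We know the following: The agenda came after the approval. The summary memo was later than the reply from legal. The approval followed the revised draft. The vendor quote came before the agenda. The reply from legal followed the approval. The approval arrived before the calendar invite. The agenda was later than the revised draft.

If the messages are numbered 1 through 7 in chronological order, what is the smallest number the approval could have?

The revised draft must come before the approval — 1 forced predecessor.
Nothing else is forced ahead of the approval, so its earliest slot is position 1 + 1 = 2.

2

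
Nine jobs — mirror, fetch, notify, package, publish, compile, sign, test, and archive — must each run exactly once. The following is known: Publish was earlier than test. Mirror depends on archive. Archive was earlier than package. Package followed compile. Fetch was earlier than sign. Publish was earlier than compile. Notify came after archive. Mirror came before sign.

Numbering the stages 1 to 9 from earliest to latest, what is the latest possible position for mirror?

8

Mirror must come before sign — 1 stage forced after it.
Everything else can be placed before mirror in some valid order, so mirror can sit as late as position 9 − 1 = 8.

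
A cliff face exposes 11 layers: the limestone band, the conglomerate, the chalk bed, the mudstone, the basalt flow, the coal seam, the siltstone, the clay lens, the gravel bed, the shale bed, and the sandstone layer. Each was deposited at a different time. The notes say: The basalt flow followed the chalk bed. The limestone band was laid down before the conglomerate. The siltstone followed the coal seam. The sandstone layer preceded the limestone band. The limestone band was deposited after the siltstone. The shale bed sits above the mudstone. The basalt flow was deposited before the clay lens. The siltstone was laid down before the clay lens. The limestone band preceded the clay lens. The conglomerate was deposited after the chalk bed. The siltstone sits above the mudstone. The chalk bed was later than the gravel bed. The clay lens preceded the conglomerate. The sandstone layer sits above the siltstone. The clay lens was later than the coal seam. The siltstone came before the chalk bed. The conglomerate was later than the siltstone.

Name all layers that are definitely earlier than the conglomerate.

Directly stated before the conglomerate: the chalk bed, the clay lens, the limestone band, and the siltstone.
The basalt flow reaches the conglomerate via the basalt flow → the clay lens → the conglomerate.
The coal seam reaches the conglomerate via the coal seam → the siltstone → the conglomerate.
The gravel bed reaches the conglomerate via the gravel bed → the chalk bed → the conglomerate.
Likewise the mudstone and the sandstone layer each reach the conglomerate by chaining the stated constraints.

the basalt flow, the chalk bed, the clay lens, the coal seam, the gravel bed, the limestone band, the mudstone, the sandstone layer, the siltstone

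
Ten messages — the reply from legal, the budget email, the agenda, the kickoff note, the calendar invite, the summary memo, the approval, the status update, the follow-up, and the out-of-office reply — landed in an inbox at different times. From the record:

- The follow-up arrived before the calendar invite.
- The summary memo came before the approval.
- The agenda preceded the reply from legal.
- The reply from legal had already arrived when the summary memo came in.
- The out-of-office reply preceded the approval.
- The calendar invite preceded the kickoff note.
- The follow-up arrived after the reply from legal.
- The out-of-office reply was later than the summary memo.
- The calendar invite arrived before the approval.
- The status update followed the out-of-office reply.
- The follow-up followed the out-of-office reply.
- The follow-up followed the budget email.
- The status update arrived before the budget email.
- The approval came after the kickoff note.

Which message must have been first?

the agenda

The agenda has a chain of constraints placing it before every other message, so the agenda must be first.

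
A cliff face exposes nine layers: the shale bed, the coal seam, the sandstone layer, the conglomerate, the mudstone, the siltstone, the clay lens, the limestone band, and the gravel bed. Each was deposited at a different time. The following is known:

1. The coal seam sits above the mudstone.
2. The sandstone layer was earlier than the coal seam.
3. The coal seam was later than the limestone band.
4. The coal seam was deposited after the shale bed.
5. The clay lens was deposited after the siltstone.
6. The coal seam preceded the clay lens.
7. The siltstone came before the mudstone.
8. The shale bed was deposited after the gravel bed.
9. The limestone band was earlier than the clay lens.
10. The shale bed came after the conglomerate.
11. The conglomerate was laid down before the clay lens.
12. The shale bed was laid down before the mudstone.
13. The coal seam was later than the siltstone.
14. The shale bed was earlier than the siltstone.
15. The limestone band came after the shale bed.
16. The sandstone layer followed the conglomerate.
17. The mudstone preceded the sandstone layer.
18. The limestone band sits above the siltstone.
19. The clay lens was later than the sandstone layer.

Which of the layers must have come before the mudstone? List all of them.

Directly stated before the mudstone: the shale bed and the siltstone.
The conglomerate reaches the mudstone via the conglomerate → the shale bed → the mudstone.
The gravel bed reaches the mudstone via the gravel bed → the shale bed → the mudstone.
No chain forces the coal seam (or any of the others) ahead of the mudstone.

the conglomerate, the gravel bed, the shale bed, the siltstone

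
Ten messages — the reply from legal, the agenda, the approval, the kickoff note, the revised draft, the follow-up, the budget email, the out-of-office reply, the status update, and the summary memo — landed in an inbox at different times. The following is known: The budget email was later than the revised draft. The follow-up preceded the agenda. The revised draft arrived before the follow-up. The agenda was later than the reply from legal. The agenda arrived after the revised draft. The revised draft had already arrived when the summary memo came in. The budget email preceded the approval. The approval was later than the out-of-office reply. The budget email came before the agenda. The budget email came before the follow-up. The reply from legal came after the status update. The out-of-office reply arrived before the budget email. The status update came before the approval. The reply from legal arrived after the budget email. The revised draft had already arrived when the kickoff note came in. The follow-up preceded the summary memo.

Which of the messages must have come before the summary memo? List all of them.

the budget email, the follow-up, the out-of-office reply, the revised draft

Directly stated before the summary memo: the follow-up and the revised draft.
The budget email reaches the summary memo via the budget email → the follow-up → the summary memo.
The out-of-office reply reaches the summary memo via the out-of-office reply → the budget email → the follow-up → the summary memo.
No chain forces the approval (or any of the others) ahead of the summary memo.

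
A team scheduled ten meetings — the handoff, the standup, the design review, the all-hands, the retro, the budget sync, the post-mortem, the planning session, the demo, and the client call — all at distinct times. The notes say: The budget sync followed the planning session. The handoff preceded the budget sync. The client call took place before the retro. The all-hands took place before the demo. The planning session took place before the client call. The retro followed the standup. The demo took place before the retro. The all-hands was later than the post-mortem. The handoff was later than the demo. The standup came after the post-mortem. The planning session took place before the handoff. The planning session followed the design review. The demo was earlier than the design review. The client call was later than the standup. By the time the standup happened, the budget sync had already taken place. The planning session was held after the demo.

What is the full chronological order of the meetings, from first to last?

the post-mortem, the all-hands, the demo, the design review, the planning session, the handoff, the budget sync, the standup, the client call, the retro

The constraints fix every adjacent pair, so only one ordering works:
the post-mortem → the all-hands → the demo → the design review → the planning session → the handoff → the budget sync → the standup → the client call → the retro.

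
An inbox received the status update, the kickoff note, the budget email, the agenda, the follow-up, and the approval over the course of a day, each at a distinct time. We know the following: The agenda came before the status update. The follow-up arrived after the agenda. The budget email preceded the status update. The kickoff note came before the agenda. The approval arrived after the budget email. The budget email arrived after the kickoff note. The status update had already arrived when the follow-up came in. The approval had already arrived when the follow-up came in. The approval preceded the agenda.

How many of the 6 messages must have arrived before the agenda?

Directly stated before the agenda: the approval and the kickoff note.
The budget email reaches the agenda via the budget email → the approval → the agenda.
No chain forces the follow-up (or any of the others) ahead of the agenda.
That's the approval, the budget email, and the kickoff note — 3 in all.

3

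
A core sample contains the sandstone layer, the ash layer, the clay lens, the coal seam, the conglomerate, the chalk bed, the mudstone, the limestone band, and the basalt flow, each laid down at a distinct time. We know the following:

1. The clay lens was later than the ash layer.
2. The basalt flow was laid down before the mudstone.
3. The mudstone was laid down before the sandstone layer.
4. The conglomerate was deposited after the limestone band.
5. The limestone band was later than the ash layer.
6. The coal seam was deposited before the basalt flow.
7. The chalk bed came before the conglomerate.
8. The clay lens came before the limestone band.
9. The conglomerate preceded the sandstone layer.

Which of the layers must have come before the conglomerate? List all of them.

the ash layer, the chalk bed, the clay lens, the limestone band

Directly stated before the conglomerate: the chalk bed and the limestone band.
The ash layer reaches the conglomerate via the ash layer → the limestone band → the conglomerate.
The clay lens reaches the conglomerate via the clay lens → the limestone band → the conglomerate.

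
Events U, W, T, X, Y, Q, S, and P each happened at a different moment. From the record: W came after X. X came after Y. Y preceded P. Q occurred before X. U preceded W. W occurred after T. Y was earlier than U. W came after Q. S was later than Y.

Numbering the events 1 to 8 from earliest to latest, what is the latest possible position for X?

7

X must come before W — 1 event forced after it.
Everything else can be placed before X in some valid order, so X can sit as late as position 8 − 1 = 7.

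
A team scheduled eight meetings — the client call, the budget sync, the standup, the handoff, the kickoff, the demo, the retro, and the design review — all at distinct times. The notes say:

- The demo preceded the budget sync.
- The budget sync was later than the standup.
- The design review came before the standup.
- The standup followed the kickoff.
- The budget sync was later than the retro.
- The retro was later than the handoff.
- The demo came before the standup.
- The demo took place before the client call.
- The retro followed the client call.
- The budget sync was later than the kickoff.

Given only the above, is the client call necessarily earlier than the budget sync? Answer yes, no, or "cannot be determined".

Chain the constraints: the client call → the retro → the budget sync. Each link is directly stated, so the client call comes before the budget sync.

yes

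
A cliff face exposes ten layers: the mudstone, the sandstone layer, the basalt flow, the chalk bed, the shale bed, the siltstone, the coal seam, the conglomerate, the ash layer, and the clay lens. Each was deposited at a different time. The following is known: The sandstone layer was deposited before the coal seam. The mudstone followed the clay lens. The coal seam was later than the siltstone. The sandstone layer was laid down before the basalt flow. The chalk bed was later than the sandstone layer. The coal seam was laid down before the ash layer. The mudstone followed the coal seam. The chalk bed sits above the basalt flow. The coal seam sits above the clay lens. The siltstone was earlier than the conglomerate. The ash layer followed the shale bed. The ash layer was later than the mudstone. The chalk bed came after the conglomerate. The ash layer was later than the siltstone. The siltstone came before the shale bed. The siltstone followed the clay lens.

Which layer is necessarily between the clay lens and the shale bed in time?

Tracing the constraints gives the clay lens → the siltstone → the shale bed, so the siltstone sits after the clay lens and before the shale bed.
No other layer is forced both after the clay lens and before the shale bed.

the siltstone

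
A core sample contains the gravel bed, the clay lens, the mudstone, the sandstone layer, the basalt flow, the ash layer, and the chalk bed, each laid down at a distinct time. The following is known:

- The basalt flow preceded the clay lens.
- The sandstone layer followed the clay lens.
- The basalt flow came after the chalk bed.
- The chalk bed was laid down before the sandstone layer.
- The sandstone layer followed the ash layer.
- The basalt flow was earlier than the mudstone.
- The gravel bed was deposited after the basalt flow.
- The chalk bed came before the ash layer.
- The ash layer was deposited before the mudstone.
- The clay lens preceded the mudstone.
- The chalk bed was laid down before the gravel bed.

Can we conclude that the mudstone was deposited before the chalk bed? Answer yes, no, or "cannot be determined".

Tracing the constraints gives the chalk bed → the basalt flow → the mudstone, so the chalk bed must come before the mudstone.
That means the mudstone cannot be before the chalk bed.

no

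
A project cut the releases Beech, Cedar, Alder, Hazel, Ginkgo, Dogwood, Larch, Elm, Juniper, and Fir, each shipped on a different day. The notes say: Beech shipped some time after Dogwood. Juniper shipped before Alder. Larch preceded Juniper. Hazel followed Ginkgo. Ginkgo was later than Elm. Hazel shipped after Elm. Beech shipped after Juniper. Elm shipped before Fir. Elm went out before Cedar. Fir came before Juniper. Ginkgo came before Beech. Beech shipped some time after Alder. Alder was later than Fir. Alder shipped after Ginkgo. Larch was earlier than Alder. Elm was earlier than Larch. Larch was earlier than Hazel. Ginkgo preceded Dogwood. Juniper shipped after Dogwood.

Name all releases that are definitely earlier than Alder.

Dogwood, Elm, Fir, Ginkgo, Juniper, Larch

Directly stated before Alder: Fir, Ginkgo, Juniper, and Larch.
Dogwood reaches Alder via Dogwood → Juniper → Alder.
Elm reaches Alder via Elm → Fir → Alder.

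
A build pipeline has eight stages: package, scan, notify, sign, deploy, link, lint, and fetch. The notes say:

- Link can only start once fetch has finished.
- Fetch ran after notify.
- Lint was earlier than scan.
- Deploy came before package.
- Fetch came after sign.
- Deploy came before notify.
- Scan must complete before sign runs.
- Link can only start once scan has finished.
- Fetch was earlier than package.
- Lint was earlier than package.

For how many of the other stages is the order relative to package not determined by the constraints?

1

Forced before package: deploy, fetch, lint, notify, scan, and sign.
That leaves link with no forced order relative to package — 1.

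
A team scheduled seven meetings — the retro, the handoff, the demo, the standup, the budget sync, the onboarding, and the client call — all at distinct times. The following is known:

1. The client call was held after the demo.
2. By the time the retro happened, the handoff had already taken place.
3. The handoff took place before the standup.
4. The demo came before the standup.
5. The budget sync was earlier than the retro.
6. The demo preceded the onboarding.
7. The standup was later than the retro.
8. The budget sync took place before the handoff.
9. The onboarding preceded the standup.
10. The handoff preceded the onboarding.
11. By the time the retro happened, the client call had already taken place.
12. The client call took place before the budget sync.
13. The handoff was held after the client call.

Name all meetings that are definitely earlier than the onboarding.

the budget sync, the client call, the demo, the handoff

Directly stated before the onboarding: the demo and the handoff.
The budget sync reaches the onboarding via the budget sync → the handoff → the onboarding.
The client call reaches the onboarding via the client call → the handoff → the onboarding.
No chain forces the standup (or any of the others) ahead of the onboarding.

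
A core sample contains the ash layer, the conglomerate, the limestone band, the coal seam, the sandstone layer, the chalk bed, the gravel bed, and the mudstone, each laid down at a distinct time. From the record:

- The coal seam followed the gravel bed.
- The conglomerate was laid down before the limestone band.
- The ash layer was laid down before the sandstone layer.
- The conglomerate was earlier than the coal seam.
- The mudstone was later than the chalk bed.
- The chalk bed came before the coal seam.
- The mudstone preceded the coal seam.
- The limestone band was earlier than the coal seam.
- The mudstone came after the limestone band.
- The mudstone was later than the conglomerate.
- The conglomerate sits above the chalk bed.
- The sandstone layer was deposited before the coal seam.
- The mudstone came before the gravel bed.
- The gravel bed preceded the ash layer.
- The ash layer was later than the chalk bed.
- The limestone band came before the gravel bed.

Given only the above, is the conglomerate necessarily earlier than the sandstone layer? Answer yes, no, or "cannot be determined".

yes

Chain the constraints: the conglomerate → the limestone band → the gravel bed → the ash layer → the sandstone layer. Each link is directly stated, so the conglomerate comes before the sandstone layer.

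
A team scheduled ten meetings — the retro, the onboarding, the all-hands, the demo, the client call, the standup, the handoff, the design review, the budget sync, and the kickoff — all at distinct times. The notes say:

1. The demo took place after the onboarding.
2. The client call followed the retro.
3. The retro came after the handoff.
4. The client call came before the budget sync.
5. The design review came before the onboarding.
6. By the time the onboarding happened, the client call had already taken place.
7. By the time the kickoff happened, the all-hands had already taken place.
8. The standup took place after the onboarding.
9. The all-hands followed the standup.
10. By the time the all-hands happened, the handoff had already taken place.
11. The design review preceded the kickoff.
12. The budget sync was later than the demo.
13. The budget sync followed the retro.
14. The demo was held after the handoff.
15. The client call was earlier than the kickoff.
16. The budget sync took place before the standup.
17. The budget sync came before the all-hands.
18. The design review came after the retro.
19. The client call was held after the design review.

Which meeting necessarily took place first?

The handoff has a chain of constraints placing it before every other meeting, so the handoff must be first.

the handoff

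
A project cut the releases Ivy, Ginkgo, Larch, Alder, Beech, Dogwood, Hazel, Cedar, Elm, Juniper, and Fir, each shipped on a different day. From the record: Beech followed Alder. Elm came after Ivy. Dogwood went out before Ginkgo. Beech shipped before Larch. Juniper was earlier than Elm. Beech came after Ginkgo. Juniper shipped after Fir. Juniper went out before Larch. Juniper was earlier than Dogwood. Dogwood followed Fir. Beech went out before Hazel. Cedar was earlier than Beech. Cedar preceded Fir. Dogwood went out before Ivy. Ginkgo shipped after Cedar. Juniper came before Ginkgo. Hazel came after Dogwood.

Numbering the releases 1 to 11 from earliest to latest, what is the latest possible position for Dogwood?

5

Dogwood must come before Beech, Elm, Ginkgo, Hazel, Ivy, and Larch — 6 releases forced after it.
Everything else can be placed before Dogwood in some valid order, so Dogwood can sit as late as position 11 − 6 = 5.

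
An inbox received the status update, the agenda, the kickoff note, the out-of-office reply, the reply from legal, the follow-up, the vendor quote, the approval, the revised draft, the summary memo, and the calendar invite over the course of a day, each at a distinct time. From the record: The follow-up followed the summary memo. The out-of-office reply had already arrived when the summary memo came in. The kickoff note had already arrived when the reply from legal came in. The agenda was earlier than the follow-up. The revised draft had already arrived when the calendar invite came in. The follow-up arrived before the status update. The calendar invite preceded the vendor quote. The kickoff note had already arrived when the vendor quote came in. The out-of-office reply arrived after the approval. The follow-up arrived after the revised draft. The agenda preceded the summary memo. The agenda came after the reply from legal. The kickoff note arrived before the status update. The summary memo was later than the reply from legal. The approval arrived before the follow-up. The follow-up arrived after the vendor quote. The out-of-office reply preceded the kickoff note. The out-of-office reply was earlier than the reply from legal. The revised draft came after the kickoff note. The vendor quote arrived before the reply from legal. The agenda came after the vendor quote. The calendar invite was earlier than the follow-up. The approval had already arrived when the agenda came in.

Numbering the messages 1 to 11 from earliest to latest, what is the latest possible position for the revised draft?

The revised draft must come before the agenda, the calendar invite, the follow-up, the reply from legal, the status update, the summary memo, and the vendor quote — 7 messages forced after it.
Everything else can be placed before the revised draft in some valid order, so the revised draft can sit as late as position 11 − 7 = 4.

4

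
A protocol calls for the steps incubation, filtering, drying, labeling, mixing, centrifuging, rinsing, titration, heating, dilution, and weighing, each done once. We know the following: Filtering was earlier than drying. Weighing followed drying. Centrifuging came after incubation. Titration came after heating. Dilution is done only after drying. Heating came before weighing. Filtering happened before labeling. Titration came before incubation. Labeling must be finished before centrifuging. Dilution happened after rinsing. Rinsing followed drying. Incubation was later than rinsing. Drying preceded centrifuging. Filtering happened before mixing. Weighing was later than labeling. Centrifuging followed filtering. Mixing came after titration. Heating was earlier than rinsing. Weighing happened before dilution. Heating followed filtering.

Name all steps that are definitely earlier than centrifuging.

Directly stated before centrifuging: drying, filtering, incubation, and labeling.
Heating reaches centrifuging via heating → rinsing → incubation → centrifuging.
Rinsing reaches centrifuging via rinsing → incubation → centrifuging.
Titration reaches centrifuging via titration → incubation → centrifuging.
No chain forces mixing (or any of the others) ahead of centrifuging.

drying, filtering, heating, incubation, labeling, rinsing, titration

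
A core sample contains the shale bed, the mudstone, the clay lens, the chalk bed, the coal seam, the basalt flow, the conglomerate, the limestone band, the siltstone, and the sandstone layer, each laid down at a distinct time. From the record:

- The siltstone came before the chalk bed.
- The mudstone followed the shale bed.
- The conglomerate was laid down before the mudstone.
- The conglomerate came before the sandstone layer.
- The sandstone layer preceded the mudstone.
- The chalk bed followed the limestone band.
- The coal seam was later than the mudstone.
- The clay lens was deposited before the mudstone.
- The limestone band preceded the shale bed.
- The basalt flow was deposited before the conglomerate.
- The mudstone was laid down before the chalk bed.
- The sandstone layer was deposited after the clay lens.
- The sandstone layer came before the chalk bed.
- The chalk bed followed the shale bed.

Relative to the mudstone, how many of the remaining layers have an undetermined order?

1

Forced before the mudstone: the basalt flow, the clay lens, the conglomerate, the limestone band, the sandstone layer, and the shale bed; forced after the mudstone: the chalk bed and the coal seam.
That leaves the siltstone with no forced order relative to the mudstone — 1.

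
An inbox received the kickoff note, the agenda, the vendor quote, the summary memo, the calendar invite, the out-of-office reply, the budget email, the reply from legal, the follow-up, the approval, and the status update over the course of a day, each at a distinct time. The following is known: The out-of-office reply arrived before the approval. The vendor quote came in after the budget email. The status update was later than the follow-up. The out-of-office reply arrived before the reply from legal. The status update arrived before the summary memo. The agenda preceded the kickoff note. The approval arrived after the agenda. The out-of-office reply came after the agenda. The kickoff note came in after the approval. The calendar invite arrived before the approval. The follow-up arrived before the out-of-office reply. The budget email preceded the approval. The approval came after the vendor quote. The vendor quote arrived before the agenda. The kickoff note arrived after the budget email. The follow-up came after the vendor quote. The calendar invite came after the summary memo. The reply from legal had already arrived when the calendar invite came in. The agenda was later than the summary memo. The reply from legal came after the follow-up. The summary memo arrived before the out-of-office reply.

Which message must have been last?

the kickoff note

Every other message has a chain of constraints placing it before the kickoff note, so the kickoff note is last.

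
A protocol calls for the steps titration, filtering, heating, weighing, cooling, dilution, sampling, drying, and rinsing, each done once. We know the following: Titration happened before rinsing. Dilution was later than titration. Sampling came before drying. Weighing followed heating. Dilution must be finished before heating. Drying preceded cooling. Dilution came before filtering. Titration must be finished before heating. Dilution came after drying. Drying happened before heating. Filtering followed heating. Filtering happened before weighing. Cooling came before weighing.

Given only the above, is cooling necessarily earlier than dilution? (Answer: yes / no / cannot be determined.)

cannot be determined

No chain of stated constraints runs from cooling to dilution, and none runs from dilution to cooling either.
So the relative order of cooling and dilution is not fixed by the given facts.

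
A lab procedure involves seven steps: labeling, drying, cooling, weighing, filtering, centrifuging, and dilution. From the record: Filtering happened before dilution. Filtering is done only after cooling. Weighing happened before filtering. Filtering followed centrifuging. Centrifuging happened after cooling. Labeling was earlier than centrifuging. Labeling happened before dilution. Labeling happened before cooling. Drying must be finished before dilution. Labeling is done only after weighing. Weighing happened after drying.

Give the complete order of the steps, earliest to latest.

drying, weighing, labeling, cooling, centrifuging, filtering, dilution

The constraints fix every adjacent pair, so only one ordering works:
drying → weighing → labeling → cooling → centrifuging → filtering → dilution.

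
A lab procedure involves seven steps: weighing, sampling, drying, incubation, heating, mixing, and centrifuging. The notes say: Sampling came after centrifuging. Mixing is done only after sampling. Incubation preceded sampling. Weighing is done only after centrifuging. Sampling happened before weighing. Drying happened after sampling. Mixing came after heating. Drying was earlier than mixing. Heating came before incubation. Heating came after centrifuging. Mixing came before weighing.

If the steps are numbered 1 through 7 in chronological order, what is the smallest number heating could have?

2

Centrifuging must come before heating — 1 forced predecessor.
Nothing else is forced ahead of heating, so its earliest slot is position 1 + 1 = 2.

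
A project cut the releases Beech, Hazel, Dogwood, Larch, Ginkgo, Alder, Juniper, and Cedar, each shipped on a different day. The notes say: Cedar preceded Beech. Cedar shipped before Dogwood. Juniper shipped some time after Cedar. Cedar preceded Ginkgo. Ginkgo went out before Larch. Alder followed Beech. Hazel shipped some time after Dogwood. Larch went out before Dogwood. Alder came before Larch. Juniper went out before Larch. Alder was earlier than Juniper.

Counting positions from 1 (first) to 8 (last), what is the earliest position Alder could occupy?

Beech and Cedar must both come before Alder — 2 forced predecessors.
Nothing else is forced ahead of Alder, so its earliest slot is position 2 + 1 = 3.

3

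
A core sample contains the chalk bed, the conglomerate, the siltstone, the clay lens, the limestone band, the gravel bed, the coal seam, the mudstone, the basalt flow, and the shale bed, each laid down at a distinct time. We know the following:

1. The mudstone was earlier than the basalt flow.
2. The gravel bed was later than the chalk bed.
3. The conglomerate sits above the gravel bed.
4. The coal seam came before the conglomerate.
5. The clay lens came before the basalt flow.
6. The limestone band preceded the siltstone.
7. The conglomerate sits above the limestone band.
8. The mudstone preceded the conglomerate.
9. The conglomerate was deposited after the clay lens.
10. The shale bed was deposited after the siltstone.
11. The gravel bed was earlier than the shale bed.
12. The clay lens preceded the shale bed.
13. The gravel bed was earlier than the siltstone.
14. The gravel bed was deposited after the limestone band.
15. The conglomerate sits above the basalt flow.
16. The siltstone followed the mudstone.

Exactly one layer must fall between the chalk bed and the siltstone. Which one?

the gravel bed

Tracing the constraints gives the chalk bed → the gravel bed → the siltstone, so the gravel bed sits after the chalk bed and before the siltstone.
No other layer is forced both after the chalk bed and before the siltstone.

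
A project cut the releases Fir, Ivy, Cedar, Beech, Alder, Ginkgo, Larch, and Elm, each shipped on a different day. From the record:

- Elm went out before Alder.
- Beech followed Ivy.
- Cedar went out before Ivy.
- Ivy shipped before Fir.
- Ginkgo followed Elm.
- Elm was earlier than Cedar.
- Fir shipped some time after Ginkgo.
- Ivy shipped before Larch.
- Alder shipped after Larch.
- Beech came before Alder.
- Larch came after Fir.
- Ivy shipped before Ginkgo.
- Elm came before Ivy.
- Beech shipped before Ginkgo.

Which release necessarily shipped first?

Elm

Elm has a chain of constraints placing it before every other release, so Elm must be first.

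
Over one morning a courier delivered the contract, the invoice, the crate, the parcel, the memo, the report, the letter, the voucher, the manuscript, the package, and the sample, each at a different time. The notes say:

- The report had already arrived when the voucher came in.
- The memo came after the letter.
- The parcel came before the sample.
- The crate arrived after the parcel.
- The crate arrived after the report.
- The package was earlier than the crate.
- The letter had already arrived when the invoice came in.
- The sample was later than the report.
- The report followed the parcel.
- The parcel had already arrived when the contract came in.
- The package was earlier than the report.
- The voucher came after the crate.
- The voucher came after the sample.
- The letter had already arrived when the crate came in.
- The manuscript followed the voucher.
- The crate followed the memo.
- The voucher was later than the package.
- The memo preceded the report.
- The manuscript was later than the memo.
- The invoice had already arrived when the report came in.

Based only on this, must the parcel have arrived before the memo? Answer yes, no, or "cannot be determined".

No chain of stated constraints runs from the parcel to the memo, and none runs from the memo to the parcel either.
So the relative order of the parcel and the memo is not fixed by the given facts.

cannot be determined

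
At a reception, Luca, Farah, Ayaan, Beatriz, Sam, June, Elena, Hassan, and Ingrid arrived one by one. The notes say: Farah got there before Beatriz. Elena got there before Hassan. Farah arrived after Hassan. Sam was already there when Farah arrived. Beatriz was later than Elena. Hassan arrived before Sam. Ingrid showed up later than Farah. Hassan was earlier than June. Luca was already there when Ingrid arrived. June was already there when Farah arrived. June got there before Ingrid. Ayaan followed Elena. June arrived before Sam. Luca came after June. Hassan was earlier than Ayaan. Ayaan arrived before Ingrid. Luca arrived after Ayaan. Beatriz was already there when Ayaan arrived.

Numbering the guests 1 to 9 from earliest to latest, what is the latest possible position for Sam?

4

Sam must come before Ayaan, Beatriz, Farah, Ingrid, and Luca — 5 guests forced after them.
Everything else can be placed before Sam in some valid order, so Sam can sit as late as position 9 − 5 = 4.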